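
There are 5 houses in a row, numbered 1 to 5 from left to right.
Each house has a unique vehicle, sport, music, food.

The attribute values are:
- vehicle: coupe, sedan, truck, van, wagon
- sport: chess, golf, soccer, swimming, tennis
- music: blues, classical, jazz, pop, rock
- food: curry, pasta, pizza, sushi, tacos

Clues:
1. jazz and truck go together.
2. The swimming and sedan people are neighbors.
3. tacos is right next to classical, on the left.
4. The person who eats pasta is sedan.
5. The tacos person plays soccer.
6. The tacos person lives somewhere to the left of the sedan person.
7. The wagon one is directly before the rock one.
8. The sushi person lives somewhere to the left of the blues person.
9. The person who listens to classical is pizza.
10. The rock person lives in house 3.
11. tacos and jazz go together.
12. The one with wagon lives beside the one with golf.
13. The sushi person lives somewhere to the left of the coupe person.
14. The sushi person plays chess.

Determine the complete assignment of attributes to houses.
Solution:

House | Vehicle | Sport | Music | Food
--------------------------------------
  1   | truck | soccer | jazz | tacos
  2   | wagon | swimming | classical | pizza
  3   | sedan | golf | rock | pasta
  4   | van | chess | pop | sushi
  5   | coupe | tennis | blues | curry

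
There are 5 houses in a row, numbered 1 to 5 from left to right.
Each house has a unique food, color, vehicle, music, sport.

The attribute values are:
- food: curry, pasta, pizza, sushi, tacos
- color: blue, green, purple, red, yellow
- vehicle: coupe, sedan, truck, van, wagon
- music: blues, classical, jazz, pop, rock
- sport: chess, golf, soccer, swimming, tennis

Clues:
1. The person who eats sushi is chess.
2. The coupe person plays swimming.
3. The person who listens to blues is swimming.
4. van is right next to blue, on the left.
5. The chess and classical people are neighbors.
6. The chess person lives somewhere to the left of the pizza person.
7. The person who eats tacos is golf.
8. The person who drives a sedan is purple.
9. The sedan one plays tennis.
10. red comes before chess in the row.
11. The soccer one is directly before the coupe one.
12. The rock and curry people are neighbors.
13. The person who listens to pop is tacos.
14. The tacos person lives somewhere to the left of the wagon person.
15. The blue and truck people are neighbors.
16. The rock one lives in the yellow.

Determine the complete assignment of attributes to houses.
Solution:

House | Food | Color | Vehicle | Music | Sport
----------------------------------------------
  1   | pasta | yellow | van | rock | soccer
  2   | curry | blue | coupe | blues | swimming
  3   | tacos | red | truck | pop | golf
  4   | sushi | green | wagon | jazz | chess
  5   | pizza | purple | sedan | classical | tennis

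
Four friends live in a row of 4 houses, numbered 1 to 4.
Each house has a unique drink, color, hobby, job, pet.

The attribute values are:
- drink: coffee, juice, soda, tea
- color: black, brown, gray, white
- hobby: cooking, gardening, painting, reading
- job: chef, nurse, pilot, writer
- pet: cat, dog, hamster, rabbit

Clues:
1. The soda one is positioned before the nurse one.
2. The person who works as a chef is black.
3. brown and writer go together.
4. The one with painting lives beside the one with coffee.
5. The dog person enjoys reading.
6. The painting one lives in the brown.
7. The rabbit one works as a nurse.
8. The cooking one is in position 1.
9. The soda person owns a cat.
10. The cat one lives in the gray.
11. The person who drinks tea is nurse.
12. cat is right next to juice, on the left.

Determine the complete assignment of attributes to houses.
Solution:

House | Drink | Color | Hobby | Job | Pet
-----------------------------------------
  1   | soda | gray | cooking | pilot | cat
  2   | juice | brown | painting | writer | hamster
  3   | coffee | black | reading | chef | dog
  4   | tea | white | gardening | nurse | rabbit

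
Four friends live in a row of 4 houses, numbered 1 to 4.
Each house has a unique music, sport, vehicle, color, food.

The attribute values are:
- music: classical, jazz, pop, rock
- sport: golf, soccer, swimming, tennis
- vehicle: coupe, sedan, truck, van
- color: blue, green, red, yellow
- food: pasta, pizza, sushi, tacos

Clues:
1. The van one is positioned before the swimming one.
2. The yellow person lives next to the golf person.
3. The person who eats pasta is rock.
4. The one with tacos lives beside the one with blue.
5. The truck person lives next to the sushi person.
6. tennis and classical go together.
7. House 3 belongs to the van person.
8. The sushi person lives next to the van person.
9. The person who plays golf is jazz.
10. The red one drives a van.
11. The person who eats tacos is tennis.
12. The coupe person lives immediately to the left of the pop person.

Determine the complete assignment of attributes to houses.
Solution:

House | Music | Sport | Vehicle | Color | Food
----------------------------------------------
  1   | classical | tennis | truck | yellow | tacos
  2   | jazz | golf | coupe | blue | sushi
  3   | pop | soccer | van | red | pizza
  4   | rock | swimming | sedan | green | pasta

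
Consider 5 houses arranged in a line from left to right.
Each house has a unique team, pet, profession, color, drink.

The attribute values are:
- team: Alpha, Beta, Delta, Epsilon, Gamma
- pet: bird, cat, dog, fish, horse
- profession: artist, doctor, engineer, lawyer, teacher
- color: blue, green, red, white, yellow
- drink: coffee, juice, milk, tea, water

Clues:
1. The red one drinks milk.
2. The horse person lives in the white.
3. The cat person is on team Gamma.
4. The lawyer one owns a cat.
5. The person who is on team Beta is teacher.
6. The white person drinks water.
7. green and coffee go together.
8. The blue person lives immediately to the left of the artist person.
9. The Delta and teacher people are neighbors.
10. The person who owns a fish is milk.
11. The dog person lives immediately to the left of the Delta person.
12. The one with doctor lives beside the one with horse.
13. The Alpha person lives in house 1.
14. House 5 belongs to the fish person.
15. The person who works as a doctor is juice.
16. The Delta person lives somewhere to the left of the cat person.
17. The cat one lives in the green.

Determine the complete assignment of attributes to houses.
Solution:

House | Team | Pet | Profession | Color | Drink
-----------------------------------------------
  1   | Alpha | dog | doctor | blue | juice
  2   | Delta | horse | artist | white | water
  3   | Beta | bird | teacher | yellow | tea
  4   | Gamma | cat | lawyer | green | coffee
  5   | Epsilon | fish | engineer | red | milk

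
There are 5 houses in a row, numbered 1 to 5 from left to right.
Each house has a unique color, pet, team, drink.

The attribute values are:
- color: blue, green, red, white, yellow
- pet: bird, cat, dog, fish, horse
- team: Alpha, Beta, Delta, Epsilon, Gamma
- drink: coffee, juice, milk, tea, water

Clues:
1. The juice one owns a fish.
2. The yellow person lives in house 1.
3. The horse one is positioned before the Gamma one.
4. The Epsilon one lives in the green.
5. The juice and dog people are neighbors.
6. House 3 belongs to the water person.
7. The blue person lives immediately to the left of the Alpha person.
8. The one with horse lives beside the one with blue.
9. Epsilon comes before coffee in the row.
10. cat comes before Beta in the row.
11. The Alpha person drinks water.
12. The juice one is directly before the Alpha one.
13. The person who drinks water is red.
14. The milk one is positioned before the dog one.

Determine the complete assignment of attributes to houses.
Solution:

House | Color | Pet | Team | Drink
----------------------------------
  1   | yellow | horse | Delta | milk
  2   | blue | fish | Gamma | juice
  3   | red | dog | Alpha | water
  4   | green | cat | Epsilon | tea
  5   | white | bird | Beta | coffee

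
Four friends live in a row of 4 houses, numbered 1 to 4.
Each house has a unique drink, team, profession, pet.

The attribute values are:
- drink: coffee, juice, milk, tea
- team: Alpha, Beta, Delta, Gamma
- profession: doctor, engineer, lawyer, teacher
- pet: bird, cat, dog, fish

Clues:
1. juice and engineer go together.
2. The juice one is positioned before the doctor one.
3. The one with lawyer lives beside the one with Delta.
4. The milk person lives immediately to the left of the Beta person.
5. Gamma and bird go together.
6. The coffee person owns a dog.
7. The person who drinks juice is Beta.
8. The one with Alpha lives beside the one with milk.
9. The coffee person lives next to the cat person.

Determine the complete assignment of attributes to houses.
Solution:

House | Drink | Team | Profession | Pet
---------------------------------------
  1   | coffee | Alpha | lawyer | dog
  2   | milk | Delta | teacher | cat
  3   | juice | Beta | engineer | fish
  4   | tea | Gamma | doctor | bird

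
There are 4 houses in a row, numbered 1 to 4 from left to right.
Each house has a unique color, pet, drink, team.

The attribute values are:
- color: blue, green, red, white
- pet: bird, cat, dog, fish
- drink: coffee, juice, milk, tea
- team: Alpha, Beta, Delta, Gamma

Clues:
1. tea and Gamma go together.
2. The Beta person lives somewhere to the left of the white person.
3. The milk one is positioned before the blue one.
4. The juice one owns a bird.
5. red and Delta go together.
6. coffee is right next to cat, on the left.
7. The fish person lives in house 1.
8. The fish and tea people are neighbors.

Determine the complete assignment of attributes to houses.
Solution:

House | Color | Pet | Drink | Team
----------------------------------
  1   | green | fish | coffee | Beta
  2   | white | cat | tea | Gamma
  3   | red | dog | milk | Delta
  4   | blue | bird | juice | Alpha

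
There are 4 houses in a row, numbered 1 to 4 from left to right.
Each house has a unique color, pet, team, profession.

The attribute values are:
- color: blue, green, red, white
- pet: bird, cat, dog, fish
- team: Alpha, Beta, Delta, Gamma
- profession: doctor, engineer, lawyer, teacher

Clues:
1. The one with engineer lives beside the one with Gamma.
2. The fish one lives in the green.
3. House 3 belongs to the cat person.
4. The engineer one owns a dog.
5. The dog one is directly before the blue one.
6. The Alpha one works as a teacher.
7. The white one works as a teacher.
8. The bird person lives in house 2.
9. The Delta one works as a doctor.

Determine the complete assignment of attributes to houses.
Solution:

House | Color | Pet | Team | Profession
---------------------------------------
  1   | red | dog | Beta | engineer
  2   | blue | bird | Gamma | lawyer
  3   | white | cat | Alpha | teacher
  4   | green | fish | Delta | doctor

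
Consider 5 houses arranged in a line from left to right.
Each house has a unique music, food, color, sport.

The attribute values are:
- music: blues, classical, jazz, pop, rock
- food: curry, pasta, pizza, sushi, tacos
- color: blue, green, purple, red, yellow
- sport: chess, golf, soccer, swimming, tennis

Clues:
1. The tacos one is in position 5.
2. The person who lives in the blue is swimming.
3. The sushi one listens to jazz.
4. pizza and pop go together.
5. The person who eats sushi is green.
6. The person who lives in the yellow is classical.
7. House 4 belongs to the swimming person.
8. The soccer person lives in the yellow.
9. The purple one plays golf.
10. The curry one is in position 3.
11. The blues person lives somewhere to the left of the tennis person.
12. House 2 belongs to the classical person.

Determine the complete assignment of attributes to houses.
Solution:

House | Music | Food | Color | Sport
------------------------------------
  1   | jazz | sushi | green | chess
  2   | classical | pasta | yellow | soccer
  3   | blues | curry | purple | golf
  4   | pop | pizza | blue | swimming
  5   | rock | tacos | red | tennis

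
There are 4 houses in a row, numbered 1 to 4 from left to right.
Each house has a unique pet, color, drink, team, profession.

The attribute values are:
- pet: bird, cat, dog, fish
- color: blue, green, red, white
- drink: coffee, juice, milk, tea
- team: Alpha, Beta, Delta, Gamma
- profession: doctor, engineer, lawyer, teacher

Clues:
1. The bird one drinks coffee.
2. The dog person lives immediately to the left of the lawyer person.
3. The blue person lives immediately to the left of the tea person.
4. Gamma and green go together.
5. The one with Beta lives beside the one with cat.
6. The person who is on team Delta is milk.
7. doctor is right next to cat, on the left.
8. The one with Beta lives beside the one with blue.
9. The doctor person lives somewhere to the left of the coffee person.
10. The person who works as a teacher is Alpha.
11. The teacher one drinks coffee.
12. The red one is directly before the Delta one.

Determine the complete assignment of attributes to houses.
Solution:

House | Pet | Color | Drink | Team | Profession
-----------------------------------------------
  1   | dog | red | juice | Beta | doctor
  2   | cat | blue | milk | Delta | lawyer
  3   | fish | green | tea | Gamma | engineer
  4   | bird | white | coffee | Alpha | teacher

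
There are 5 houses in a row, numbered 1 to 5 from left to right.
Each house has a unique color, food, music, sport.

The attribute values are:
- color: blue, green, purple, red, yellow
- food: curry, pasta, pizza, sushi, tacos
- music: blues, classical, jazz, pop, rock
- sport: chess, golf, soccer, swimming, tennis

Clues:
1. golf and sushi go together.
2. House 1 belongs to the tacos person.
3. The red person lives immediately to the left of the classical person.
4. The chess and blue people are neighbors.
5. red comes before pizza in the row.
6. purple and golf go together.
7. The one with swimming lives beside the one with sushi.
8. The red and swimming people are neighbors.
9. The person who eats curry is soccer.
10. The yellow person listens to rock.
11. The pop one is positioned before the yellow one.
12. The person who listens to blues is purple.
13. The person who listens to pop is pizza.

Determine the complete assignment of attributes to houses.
Solution:

House | Color | Food | Music | Sport
------------------------------------
  1   | red | tacos | jazz | chess
  2   | blue | pasta | classical | swimming
  3   | purple | sushi | blues | golf
  4   | green | pizza | pop | tennis
  5   | yellow | curry | rock | soccer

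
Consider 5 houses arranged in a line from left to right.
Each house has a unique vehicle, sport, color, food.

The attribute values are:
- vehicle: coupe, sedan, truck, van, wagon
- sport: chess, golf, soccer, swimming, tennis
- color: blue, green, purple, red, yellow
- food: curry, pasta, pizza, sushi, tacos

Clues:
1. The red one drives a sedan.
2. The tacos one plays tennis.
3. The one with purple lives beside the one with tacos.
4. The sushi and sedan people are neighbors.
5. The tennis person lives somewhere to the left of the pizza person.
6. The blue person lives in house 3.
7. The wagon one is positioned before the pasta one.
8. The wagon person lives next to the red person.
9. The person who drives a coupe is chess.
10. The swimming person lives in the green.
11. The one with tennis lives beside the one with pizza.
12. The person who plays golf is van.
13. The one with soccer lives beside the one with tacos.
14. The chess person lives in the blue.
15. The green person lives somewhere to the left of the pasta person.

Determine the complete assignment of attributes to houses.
Solution:

House | Vehicle | Sport | Color | Food
--------------------------------------
  1   | wagon | soccer | purple | sushi
  2   | sedan | tennis | red | tacos
  3   | coupe | chess | blue | pizza
  4   | truck | swimming | green | curry
  5   | van | golf | yellow | pasta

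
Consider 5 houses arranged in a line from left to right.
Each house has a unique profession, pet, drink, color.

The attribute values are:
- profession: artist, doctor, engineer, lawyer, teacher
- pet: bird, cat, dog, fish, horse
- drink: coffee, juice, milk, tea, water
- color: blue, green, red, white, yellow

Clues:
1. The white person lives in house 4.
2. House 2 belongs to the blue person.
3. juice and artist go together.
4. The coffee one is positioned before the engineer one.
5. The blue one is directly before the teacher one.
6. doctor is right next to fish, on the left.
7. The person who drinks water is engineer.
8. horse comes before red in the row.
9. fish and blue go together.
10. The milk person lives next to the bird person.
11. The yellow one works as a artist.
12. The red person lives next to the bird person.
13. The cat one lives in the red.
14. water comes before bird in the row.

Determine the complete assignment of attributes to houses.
Solution:

House | Profession | Pet | Drink | Color
----------------------------------------
  1   | doctor | horse | coffee | green
  2   | engineer | fish | water | blue
  3   | teacher | cat | milk | red
  4   | lawyer | bird | tea | white
  5   | artist | dog | juice | yellow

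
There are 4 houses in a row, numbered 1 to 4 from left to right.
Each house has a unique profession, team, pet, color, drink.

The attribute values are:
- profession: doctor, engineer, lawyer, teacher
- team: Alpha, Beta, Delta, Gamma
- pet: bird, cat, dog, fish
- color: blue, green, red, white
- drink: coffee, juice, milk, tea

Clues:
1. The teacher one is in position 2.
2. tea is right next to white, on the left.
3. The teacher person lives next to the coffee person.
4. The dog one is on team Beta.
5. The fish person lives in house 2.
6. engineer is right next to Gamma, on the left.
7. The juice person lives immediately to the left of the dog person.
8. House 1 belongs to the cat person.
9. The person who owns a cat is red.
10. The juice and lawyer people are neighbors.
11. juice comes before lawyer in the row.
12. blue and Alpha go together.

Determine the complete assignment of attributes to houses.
Solution:

House | Profession | Team | Pet | Color | Drink
-----------------------------------------------
  1   | engineer | Delta | cat | red | tea
  2   | teacher | Gamma | fish | white | juice
  3   | lawyer | Beta | dog | green | coffee
  4   | doctor | Alpha | bird | blue | milk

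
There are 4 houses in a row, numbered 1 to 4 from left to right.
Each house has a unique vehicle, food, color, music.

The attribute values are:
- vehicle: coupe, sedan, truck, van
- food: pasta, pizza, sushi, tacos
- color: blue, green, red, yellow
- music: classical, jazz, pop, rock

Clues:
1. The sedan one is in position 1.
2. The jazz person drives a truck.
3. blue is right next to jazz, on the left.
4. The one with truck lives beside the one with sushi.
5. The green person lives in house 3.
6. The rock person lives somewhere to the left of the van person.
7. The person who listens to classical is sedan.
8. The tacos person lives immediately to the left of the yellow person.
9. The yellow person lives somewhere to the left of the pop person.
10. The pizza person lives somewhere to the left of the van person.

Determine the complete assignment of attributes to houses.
Solution:

House | Vehicle | Food | Color | Music
--------------------------------------
  1   | sedan | tacos | blue | classical
  2   | truck | pizza | yellow | jazz
  3   | coupe | sushi | green | rock
  4   | van | pasta | red | pop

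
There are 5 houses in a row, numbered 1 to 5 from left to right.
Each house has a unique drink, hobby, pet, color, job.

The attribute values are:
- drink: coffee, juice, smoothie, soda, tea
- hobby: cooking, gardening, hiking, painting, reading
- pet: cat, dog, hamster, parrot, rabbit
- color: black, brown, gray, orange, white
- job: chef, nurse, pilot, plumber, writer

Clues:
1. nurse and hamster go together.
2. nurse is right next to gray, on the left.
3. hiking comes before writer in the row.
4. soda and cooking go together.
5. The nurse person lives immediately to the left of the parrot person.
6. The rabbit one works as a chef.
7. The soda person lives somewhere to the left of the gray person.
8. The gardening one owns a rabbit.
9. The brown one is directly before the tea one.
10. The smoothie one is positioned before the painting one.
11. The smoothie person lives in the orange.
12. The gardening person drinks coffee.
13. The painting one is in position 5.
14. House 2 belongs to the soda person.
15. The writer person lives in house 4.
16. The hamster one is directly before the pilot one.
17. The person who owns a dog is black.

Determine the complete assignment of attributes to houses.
Solution:

House | Drink | Hobby | Pet | Color | Job
-----------------------------------------
  1   | coffee | gardening | rabbit | white | chef
  2   | soda | cooking | hamster | brown | nurse
  3   | tea | hiking | parrot | gray | pilot
  4   | smoothie | reading | cat | orange | writer
  5   | juice | painting | dog | black | plumber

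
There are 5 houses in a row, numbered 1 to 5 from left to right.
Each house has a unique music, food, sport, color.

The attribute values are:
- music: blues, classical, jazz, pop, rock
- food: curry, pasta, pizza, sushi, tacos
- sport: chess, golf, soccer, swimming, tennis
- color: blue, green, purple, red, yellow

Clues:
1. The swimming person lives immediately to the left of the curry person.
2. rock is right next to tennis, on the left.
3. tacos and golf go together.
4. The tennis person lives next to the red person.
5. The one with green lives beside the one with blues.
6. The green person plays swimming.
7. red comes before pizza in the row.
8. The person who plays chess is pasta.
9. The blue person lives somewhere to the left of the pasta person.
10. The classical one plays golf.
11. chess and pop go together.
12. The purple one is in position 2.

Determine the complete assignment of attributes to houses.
Solution:

House | Music | Food | Sport | Color
------------------------------------
  1   | rock | sushi | swimming | green
  2   | blues | curry | tennis | purple
  3   | classical | tacos | golf | red
  4   | jazz | pizza | soccer | blue
  5   | pop | pasta | chess | yellow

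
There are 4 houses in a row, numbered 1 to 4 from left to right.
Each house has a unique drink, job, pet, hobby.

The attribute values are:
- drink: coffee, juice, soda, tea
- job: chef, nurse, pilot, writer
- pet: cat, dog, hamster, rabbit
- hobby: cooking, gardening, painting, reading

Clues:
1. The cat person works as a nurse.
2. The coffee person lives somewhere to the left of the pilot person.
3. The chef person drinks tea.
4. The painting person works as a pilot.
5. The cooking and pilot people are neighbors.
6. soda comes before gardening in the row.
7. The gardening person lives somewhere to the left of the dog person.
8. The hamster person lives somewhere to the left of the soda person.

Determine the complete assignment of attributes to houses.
Solution:

House | Drink | Job | Pet | Hobby
---------------------------------
  1   | coffee | writer | hamster | cooking
  2   | soda | pilot | rabbit | painting
  3   | juice | nurse | cat | gardening
  4   | tea | chef | dog | reading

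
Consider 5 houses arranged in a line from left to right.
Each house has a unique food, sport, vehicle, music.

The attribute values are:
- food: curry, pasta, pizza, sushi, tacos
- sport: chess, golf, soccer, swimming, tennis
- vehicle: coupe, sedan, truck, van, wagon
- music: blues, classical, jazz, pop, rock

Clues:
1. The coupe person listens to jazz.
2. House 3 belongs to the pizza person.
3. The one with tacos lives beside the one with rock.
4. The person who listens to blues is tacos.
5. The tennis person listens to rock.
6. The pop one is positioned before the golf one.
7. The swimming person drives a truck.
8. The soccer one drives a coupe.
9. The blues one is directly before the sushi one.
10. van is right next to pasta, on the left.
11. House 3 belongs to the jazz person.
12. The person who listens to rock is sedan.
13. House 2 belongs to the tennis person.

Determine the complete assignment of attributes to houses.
Solution:

House | Food | Sport | Vehicle | Music
--------------------------------------
  1   | tacos | swimming | truck | blues
  2   | sushi | tennis | sedan | rock
  3   | pizza | soccer | coupe | jazz
  4   | curry | chess | van | pop
  5   | pasta | golf | wagon | classical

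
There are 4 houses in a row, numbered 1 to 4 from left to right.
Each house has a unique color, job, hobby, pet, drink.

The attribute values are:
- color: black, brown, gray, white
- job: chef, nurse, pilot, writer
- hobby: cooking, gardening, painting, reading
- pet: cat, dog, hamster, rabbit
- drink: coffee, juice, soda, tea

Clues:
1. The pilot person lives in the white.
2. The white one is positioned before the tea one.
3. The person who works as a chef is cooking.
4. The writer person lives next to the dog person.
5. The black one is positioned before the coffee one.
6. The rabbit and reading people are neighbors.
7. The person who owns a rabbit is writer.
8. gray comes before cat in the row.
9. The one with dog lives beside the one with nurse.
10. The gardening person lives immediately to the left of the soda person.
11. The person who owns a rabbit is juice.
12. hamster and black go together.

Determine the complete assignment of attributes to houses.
Solution:

House | Color | Job | Hobby | Pet | Drink
-----------------------------------------
  1   | gray | writer | gardening | rabbit | juice
  2   | white | pilot | reading | dog | soda
  3   | black | nurse | painting | hamster | tea
  4   | brown | chef | cooking | cat | coffee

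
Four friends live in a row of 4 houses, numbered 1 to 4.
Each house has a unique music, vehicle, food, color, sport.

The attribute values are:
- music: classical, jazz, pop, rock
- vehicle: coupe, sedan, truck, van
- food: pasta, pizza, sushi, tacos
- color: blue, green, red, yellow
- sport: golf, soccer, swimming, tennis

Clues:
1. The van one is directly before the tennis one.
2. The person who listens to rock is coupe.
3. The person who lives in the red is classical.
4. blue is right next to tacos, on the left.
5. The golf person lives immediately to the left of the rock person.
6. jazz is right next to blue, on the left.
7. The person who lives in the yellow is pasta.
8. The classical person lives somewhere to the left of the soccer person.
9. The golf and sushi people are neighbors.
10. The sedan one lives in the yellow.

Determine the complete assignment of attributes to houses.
Solution:

House | Music | Vehicle | Food | Color | Sport
----------------------------------------------
  1   | jazz | van | pizza | green | golf
  2   | rock | coupe | sushi | blue | tennis
  3   | classical | truck | tacos | red | swimming
  4   | pop | sedan | pasta | yellow | soccer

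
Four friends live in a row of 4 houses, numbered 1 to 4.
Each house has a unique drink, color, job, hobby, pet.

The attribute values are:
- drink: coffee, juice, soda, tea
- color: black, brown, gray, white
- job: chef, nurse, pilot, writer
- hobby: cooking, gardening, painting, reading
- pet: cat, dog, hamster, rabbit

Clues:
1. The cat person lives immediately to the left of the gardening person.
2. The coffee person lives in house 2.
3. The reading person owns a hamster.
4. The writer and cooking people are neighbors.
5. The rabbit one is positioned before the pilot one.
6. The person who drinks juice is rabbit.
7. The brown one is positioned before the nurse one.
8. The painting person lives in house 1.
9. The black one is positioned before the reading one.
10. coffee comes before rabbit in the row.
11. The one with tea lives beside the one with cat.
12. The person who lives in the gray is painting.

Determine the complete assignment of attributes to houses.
Solution:

House | Drink | Color | Job | Hobby | Pet
-----------------------------------------
  1   | tea | gray | writer | painting | dog
  2   | coffee | brown | chef | cooking | cat
  3   | juice | black | nurse | gardening | rabbit
  4   | soda | white | pilot | reading | hamster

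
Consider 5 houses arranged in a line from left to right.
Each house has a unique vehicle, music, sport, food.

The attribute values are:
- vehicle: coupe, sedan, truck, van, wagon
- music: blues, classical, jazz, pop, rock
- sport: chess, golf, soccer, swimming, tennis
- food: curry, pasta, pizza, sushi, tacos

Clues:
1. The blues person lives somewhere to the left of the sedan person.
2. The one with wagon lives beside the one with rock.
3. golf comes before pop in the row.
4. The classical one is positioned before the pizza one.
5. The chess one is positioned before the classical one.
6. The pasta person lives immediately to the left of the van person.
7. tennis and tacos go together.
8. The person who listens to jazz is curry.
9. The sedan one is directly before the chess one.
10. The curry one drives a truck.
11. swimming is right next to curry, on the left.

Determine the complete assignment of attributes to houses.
Solution:

House | Vehicle | Music | Sport | Food
--------------------------------------
  1   | wagon | blues | tennis | tacos
  2   | sedan | rock | swimming | sushi
  3   | truck | jazz | chess | curry
  4   | coupe | classical | golf | pasta
  5   | van | pop | soccer | pizza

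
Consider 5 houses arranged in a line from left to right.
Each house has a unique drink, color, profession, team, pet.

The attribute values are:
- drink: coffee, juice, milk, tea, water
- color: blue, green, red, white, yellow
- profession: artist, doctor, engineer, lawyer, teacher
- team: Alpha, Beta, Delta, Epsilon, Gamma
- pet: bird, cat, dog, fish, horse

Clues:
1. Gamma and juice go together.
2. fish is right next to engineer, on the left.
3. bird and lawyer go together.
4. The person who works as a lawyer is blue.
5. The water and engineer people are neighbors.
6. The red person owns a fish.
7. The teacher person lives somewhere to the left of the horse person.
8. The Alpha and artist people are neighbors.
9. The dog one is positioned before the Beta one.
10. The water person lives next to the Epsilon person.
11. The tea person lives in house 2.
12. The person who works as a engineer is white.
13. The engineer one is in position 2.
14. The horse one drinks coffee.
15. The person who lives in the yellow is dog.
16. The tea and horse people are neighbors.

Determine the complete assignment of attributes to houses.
Solution:

House | Drink | Color | Profession | Team | Pet
-----------------------------------------------
  1   | water | red | teacher | Delta | fish
  2   | tea | white | engineer | Epsilon | cat
  3   | coffee | green | doctor | Alpha | horse
  4   | juice | yellow | artist | Gamma | dog
  5   | milk | blue | lawyer | Beta | bird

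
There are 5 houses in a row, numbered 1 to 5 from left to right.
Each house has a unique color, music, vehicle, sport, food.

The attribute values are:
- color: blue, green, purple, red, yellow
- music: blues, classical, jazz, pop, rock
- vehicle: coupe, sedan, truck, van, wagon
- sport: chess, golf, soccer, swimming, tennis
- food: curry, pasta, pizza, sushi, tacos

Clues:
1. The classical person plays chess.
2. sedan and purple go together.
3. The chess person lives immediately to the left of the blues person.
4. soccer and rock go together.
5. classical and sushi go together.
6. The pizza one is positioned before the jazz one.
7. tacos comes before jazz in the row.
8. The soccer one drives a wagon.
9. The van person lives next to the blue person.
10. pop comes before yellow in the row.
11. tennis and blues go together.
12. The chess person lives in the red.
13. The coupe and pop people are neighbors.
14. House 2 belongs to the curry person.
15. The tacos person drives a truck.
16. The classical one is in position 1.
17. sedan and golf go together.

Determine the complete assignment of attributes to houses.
Solution:

House | Color | Music | Vehicle | Sport | Food
----------------------------------------------
  1   | red | classical | van | chess | sushi
  2   | blue | blues | coupe | tennis | curry
  3   | green | pop | truck | swimming | tacos
  4   | yellow | rock | wagon | soccer | pizza
  5   | purple | jazz | sedan | golf | pasta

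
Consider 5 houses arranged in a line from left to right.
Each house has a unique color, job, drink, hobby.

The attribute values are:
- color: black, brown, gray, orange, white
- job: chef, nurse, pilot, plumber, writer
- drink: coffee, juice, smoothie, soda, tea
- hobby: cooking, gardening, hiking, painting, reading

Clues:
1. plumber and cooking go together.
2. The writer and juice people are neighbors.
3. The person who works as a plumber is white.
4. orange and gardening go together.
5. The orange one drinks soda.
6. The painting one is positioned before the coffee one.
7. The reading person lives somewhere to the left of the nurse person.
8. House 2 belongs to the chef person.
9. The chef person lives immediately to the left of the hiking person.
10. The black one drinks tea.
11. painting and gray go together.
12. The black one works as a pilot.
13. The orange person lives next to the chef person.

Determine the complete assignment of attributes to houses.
Solution:

House | Color | Job | Drink | Hobby
-----------------------------------
  1   | orange | writer | soda | gardening
  2   | brown | chef | juice | reading
  3   | black | pilot | tea | hiking
  4   | gray | nurse | smoothie | painting
  5   | white | plumber | coffee | cooking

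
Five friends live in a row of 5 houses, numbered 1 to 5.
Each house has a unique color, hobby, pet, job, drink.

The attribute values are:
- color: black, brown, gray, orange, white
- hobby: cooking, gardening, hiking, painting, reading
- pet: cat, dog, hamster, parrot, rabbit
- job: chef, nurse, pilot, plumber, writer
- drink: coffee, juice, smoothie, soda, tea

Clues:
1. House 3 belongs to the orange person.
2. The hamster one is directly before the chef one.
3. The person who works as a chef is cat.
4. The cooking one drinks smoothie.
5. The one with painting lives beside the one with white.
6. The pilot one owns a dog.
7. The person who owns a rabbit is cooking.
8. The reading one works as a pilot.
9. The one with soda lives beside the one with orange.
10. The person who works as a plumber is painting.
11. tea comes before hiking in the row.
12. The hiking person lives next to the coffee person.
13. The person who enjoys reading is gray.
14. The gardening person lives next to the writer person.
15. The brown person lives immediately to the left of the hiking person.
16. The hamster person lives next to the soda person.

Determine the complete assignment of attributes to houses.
Solution:

House | Color | Hobby | Pet | Job | Drink
-----------------------------------------
  1   | brown | painting | hamster | plumber | tea
  2   | white | hiking | cat | chef | soda
  3   | orange | gardening | parrot | nurse | coffee
  4   | black | cooking | rabbit | writer | smoothie
  5   | gray | reading | dog | pilot | juice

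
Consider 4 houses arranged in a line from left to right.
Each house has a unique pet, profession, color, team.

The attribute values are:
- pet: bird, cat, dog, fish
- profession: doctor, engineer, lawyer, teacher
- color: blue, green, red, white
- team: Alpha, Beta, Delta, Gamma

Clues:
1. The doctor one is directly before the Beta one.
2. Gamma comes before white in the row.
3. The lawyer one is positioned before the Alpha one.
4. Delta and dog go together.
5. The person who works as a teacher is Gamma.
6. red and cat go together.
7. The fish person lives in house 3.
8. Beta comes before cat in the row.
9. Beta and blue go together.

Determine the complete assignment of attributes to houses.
Solution:

House | Pet | Profession | Color | Team
---------------------------------------
  1   | bird | teacher | green | Gamma
  2   | dog | doctor | white | Delta
  3   | fish | lawyer | blue | Beta
  4   | cat | engineer | red | Alpha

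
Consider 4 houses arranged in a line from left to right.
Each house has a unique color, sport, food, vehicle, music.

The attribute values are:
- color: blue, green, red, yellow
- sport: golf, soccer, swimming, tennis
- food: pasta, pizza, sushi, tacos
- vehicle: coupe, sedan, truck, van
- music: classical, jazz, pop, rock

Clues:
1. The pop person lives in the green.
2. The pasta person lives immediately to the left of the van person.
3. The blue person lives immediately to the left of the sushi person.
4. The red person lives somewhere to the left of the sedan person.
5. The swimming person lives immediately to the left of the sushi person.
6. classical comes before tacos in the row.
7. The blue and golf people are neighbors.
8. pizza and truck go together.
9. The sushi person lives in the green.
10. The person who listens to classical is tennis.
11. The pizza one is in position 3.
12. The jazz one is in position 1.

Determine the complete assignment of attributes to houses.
Solution:

House | Color | Sport | Food | Vehicle | Music
----------------------------------------------
  1   | blue | swimming | pasta | coupe | jazz
  2   | green | golf | sushi | van | pop
  3   | red | tennis | pizza | truck | classical
  4   | yellow | soccer | tacos | sedan | rock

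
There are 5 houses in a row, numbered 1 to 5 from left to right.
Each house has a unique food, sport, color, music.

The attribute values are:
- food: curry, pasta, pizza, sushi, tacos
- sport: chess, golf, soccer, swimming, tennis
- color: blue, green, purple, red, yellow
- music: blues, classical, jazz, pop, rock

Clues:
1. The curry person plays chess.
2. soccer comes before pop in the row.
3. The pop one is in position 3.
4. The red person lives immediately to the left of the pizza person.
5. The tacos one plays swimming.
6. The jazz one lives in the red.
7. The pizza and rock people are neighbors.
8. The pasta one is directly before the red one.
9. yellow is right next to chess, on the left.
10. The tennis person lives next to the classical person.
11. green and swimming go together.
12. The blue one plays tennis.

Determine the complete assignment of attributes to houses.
Solution:

House | Food | Sport | Color | Music
------------------------------------
  1   | pasta | soccer | yellow | blues
  2   | curry | chess | red | jazz
  3   | pizza | golf | purple | pop
  4   | sushi | tennis | blue | rock
  5   | tacos | swimming | green | classical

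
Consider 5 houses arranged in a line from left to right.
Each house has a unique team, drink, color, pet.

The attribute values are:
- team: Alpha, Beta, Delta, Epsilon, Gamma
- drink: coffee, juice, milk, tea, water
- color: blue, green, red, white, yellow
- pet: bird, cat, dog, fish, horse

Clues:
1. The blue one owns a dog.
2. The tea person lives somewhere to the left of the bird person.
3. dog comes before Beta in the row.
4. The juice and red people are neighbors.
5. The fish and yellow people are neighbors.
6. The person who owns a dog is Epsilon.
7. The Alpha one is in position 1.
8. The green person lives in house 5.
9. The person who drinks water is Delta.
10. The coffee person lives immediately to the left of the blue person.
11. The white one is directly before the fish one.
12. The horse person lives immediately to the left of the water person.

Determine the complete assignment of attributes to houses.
Solution:

House | Team | Drink | Color | Pet
----------------------------------
  1   | Alpha | juice | white | horse
  2   | Delta | water | red | fish
  3   | Gamma | coffee | yellow | cat
  4   | Epsilon | tea | blue | dog
  5   | Beta | milk | green | bird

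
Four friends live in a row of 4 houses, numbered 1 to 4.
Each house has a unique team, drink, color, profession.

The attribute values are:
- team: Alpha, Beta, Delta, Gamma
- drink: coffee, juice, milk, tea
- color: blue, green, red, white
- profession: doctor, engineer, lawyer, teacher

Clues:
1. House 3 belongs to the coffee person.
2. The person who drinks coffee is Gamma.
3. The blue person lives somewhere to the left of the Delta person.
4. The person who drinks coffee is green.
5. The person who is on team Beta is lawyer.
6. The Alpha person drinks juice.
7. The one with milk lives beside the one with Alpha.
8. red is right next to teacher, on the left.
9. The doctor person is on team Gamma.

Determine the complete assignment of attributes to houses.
Solution:

House | Team | Drink | Color | Profession
-----------------------------------------
  1   | Beta | milk | red | lawyer
  2   | Alpha | juice | blue | teacher
  3   | Gamma | coffee | green | doctor
  4   | Delta | tea | white | engineer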